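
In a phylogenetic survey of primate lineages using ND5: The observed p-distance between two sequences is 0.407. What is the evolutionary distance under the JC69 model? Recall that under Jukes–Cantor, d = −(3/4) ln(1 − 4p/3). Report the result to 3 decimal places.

d = −(3/4) ln(1 − 4p/3) = −0.75 ln(1 − 0.542667) = −0.75 ln(0.457333)
  = −0.75 × (-0.782343) = 0.586757 substitutions/site.

0.587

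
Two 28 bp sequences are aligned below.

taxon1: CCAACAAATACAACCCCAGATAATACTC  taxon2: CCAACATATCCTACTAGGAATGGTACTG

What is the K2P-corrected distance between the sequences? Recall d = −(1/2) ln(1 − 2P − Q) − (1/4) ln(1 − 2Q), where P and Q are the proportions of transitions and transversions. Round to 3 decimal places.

Of 28 sites, 5 differences are transitions and 6 are transversions, so P = 5/28 ≈ 0.178571 and Q = 6/28 ≈ 0.214286.
Under the Kimura two-parameter model, d = −½ ln(1 − 2P − Q) − ¼ ln(1 − 2Q).
1 − 2P − Q = 0.428572, giving −½ ln(0.428572) = 0.423648.
1 − 2Q = 0.571428, giving −¼ ln(0.571428) = 0.139904.
d = 0.423648 + 0.139904 = 0.563552.

0.564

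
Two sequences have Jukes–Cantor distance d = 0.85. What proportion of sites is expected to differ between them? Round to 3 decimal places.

0.509

p = (3/4)(1 − e^(−4d/3)) = 0.75 × (1 − e^(-1.133333)) = 0.75 × (1 − 0.321958) = 0.508532.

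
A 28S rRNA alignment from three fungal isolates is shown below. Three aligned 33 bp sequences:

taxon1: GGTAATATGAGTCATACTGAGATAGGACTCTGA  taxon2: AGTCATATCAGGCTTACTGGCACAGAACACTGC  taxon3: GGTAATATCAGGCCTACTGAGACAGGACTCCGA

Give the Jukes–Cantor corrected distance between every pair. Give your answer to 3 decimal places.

d(taxon1,taxon2) = 0.441, d(taxon1,taxon3) = 0.169, d(taxon2,taxon3) = 0.339

taxon1–taxon2: 11/33 sites differ → p ≈ 0.333333, d = −0.75 ln(1 − 0.444444) = 0.440839 ≈ 0.441.
taxon1–taxon3: 5/33 sites differ → p ≈ 0.151515, d = −0.75 ln(1 − 0.20202) = 0.169254 ≈ 0.169.
taxon2–taxon3: 9/33 sites differ → p ≈ 0.272727, d = −0.75 ln(1 − 0.363636) = 0.338988 ≈ 0.339.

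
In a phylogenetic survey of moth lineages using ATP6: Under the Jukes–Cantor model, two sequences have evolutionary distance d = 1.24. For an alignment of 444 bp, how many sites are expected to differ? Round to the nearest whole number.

Invert JC69: p = (3/4)(1 − e^(−4d/3)) = 0.75 × (1 − e^(-1.653333)) = 0.75 × (1 − 0.191411) = 0.606442.
Expected differing sites = pL ≈ 0.606442 × 444 = 269.260248 ≈ 269.

269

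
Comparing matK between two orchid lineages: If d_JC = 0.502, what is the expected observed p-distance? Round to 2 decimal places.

0.37

p = (3/4)(1 − e^(−4d/3)) = 0.75 × (1 − e^(-0.669333)) = 0.75 × (1 − 0.512050) = 0.365963.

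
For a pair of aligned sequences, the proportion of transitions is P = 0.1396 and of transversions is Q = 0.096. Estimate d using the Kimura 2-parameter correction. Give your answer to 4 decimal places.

0.2885

Under the Kimura two-parameter model, d = −½ ln(1 − 2P − Q) − ¼ ln(1 − 2Q).
1 − 2P − Q = 0.6248, giving −½ ln(0.6248) = 0.235162.
1 − 2Q = 0.808, giving −¼ ln(0.808) = 0.053298.
d = 0.235162 + 0.053298 = 0.288460.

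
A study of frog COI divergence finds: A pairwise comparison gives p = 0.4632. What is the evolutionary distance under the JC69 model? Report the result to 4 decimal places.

0.7210

d = −(3/4) ln(1 − 4p/3) = −0.75 ln(1 − 0.6176) = −0.75 ln(0.3824)
  = −0.75 × (-0.961288) = 0.720966 substitutions/site.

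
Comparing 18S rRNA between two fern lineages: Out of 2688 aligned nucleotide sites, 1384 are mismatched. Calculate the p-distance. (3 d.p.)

0.515

p = 1384/2688 = 0.514880… ≈ 0.515 (to 3 d.p.).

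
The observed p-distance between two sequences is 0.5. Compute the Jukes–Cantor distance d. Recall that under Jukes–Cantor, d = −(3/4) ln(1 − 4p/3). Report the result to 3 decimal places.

0.824

d = −(3/4) ln(1 − 4p/3) = −0.75 ln(1 − 0.666667) = −0.75 ln(0.333333)
  = −0.75 × (-1.098613) = 0.823960 substitutions/site.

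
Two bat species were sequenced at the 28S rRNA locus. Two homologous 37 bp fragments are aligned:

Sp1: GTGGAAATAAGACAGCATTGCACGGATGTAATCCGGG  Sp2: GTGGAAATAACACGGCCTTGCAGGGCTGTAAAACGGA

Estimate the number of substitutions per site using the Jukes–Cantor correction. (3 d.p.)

0.255

The sequences differ at 8 of 37 sites (11, 14, 17, 23, 26, 32, 33, 37), so p = 8/37 ≈ 0.216216.
d = −(3/4) ln(1 − 4p/3) = −0.75 ln(1 − 0.288288) = −0.75 ln(0.711712)
  = −0.75 × (-0.340082) = 0.255062 substitutions/site.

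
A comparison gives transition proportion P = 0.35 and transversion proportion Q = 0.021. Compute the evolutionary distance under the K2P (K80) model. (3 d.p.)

0.649

Under the Kimura two-parameter model, d = −½ ln(1 − 2P − Q) − ¼ ln(1 − 2Q).
1 − 2P − Q = 0.279, giving −½ ln(0.279) = 0.638272.
1 − 2Q = 0.958, giving −¼ ln(0.958) = 0.010727.
d = 0.638272 + 0.010727 = 0.648999.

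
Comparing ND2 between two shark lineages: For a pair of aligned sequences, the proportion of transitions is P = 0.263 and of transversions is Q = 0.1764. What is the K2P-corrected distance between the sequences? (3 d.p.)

0.715

Under the Kimura two-parameter model, d = −½ ln(1 − 2P − Q) − ¼ ln(1 − 2Q).
1 − 2P − Q = 0.2976, giving −½ ln(0.2976) = 0.606002.
1 − 2Q = 0.6472, giving −¼ ln(0.6472) = 0.108775.
d = 0.606002 + 0.108775 = 0.714777.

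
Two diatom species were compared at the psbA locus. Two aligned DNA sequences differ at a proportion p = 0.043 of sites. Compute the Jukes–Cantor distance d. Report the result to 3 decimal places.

0.044

d = −(3/4) ln(1 − 4p/3) = −0.75 ln(1 − 0.057333) = −0.75 ln(0.942667)
  = −0.75 × (-0.059042) = 0.044282 substitutions/site.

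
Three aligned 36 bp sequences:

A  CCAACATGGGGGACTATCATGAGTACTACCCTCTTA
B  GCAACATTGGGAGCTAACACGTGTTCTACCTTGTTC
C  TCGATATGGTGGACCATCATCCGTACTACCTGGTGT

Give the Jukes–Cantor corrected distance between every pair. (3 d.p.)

A–B: 11/36 sites differ → p ≈ 0.305556, d = −0.75 ln(1 − 0.407408) = 0.392437 ≈ 0.392.
A–C: 12/36 sites differ → p ≈ 0.333333, d = −0.75 ln(1 − 0.444444) = 0.440839 ≈ 0.441.
B–C: 16/36 sites differ → p ≈ 0.444444, d = −0.75 ln(1 − 0.592592) = 0.673455 ≈ 0.673.

d(A,B) = 0.392, d(A,C) = 0.441, d(B,C) = 0.673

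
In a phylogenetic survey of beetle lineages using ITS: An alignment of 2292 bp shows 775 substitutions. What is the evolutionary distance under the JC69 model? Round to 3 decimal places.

p = 775/2292 ≈ 0.338133.
d = −(3/4) ln(1 − 4p/3) = −0.75 ln(1 − 0.450844) = −0.75 ln(0.549156)
  = −0.75 × (-0.599373) = 0.449530 substitutions/site.

0.450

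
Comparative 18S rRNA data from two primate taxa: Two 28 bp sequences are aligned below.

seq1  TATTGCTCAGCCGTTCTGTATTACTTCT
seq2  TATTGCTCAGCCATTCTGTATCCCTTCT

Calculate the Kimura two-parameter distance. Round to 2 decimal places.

Of 28 sites, 2 differences are transitions and 1 are transversions, so P = 2/28 ≈ 0.071429 and Q = 1/28 ≈ 0.035714.
Under the Kimura two-parameter model, d = −½ ln(1 − 2P − Q) − ¼ ln(1 − 2Q).
1 − 2P − Q = 0.821428, giving −½ ln(0.821428) = 0.098355.
1 − 2Q = 0.928572, giving −¼ ln(0.928572) = 0.018527.
d = 0.098355 + 0.018527 = 0.116882.

0.12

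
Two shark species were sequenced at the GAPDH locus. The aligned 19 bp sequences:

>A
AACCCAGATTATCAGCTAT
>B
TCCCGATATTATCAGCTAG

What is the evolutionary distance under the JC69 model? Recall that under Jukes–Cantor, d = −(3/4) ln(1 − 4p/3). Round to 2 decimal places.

The sequences differ at 5 of 19 sites (1, 2, 5, 7, 19), so p = 5/19 ≈ 0.263158.
d = −(3/4) ln(1 − 4p/3) = −0.75 ln(1 − 0.350877) = −0.75 ln(0.649123)
  = −0.75 × (-0.432133) = 0.324100 substitutions/site.

0.32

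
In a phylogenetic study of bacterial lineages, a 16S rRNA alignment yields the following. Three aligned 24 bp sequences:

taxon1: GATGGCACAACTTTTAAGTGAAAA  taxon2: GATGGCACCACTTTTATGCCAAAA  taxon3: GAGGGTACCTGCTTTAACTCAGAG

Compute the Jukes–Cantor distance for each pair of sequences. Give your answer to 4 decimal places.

taxon1–taxon2: 4/24 sites differ → p ≈ 0.166667, d = −0.75 ln(1 − 0.222223) = 0.188487 ≈ 0.1885.
taxon1–taxon3: 10/24 sites differ → p ≈ 0.416667, d = −0.75 ln(1 − 0.555556) = 0.608198 ≈ 0.6082.
taxon2–taxon3: 10/24 sites differ → p ≈ 0.416667, d = −0.75 ln(1 − 0.555556) = 0.608198 ≈ 0.6082.

d(taxon1,taxon2) = 0.1885, d(taxon1,taxon3) = 0.6082, d(taxon2,taxon3) = 0.6082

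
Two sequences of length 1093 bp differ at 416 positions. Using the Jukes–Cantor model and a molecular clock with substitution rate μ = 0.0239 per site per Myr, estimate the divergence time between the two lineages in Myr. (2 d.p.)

p = 416/1093 ≈ 0.380604.
d = −(3/4) ln(1 − 4p/3) = −0.75 ln(1 − 0.507472) = −0.75 ln(0.492528)
  = −0.75 × (-0.708204) = 0.531153 substitutions/site.
Under a molecular clock d = 2μt, so t = d/(2μ) = 0.531153 / (2 × 0.0239) = 11.11 Myr.

11.11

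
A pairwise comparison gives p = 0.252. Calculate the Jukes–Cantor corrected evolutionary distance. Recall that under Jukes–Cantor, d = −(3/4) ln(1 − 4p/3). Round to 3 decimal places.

0.307

d = −(3/4) ln(1 − 4p/3) = −0.75 ln(1 − 0.336) = −0.75 ln(0.664)
  = −0.75 × (-0.409473) = 0.307105 substitutions/site.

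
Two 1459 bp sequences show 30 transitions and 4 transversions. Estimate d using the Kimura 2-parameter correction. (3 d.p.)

0.024

P = 30/1459 ≈ 0.020562 and Q = 4/1459 ≈ 0.002742.
Under the Kimura two-parameter model, d = −½ ln(1 − 2P − Q) − ¼ ln(1 − 2Q).
1 − 2P − Q = 0.956134, giving −½ ln(0.956134) = 0.022429.
1 − 2Q = 0.994516, giving −¼ ln(0.994516) = 0.001375.
d = 0.022429 + 0.001375 = 0.023804.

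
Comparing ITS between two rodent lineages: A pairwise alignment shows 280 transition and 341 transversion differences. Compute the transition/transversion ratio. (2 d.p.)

R = 280/341 = 0.821114… ≈ 0.82 (to 2 d.p.).

0.82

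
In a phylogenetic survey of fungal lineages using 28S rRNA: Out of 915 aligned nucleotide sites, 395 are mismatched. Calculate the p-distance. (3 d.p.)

p = 395/915 = 0.431693… ≈ 0.432 (to 3 d.p.).

0.432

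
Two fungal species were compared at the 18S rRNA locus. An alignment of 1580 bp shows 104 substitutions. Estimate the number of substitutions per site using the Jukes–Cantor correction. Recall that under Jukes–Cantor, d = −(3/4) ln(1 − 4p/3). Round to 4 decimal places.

0.0689

p = 104/1580 ≈ 0.065823.
d = −(3/4) ln(1 − 4p/3) = −0.75 ln(1 − 0.087764) = −0.75 ln(0.912236)
  = −0.75 × (-0.091857) = 0.068893 substitutions/site.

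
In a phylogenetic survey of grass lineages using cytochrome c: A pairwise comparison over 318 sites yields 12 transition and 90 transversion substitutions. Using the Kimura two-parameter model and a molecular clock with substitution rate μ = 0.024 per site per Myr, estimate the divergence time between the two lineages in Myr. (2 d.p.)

8.97

P = 12/318 ≈ 0.037736 and Q = 90/318 ≈ 0.283019.
Under the Kimura two-parameter model, d = −½ ln(1 − 2P − Q) − ¼ ln(1 − 2Q).
1 − 2P − Q = 0.641509, giving −½ ln(0.641509) = 0.221966.
1 − 2Q = 0.433962, giving −¼ ln(0.433962) = 0.208700.
d = 0.221966 + 0.208700 = 0.430666.
Under a molecular clock d = 2μt, so t = d/(2μ) = 0.430666 / (2 × 0.024) = 8.97 Myr.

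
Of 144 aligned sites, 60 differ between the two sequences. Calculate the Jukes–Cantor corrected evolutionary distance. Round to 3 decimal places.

0.608

p = 60/144 ≈ 0.416667.
d = −(3/4) ln(1 − 4p/3) = −0.75 ln(1 − 0.555556) = −0.75 ln(0.444444)
  = −0.75 × (-0.810931) = 0.608198 substitutions/site.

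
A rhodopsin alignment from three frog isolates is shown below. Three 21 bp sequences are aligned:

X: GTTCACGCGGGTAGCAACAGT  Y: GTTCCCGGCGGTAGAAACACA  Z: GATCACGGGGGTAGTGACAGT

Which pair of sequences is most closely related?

X–Y: 6/21 differ, p = 0.286, d = 0.360.
X–Z: 4/21 differ, p = 0.190, d = 0.220.
Y–Z: 7/21 differ, p = 0.333, d = 0.441.
The smallest distance is between X and Z.

X and Z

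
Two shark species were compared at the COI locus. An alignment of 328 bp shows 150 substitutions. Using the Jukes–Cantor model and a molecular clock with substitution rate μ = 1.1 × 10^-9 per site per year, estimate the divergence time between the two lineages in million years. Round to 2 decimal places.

320.79

p = 150/328 ≈ 0.457317.
d = −(3/4) ln(1 − 4p/3) = −0.75 ln(1 − 0.609756) = −0.75 ln(0.390244)
  = −0.75 × (-0.940983) = 0.705737 substitutions/site.
Under a molecular clock d = 2μt, so t = d/(2μ) = 0.705737 / (2 × 1.1 × 10^-9) = 320.79 million years.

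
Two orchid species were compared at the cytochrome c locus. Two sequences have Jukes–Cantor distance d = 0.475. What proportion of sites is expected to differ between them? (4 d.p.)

p = (3/4)(1 − e^(−4d/3)) = 0.75 × (1 − e^(-0.633333)) = 0.75 × (1 − 0.530820) = 0.351885.

0.3519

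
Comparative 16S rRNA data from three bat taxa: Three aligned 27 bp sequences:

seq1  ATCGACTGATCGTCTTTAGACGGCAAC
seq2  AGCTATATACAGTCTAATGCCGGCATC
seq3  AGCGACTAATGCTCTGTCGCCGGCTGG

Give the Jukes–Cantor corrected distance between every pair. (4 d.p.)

d(seq1,seq2) = 0.6735, d(seq1,seq3) = 0.5107, d(seq2,seq3) = 0.7704

seq1–seq2: 12/27 sites differ → p ≈ 0.444444, d = −0.75 ln(1 − 0.592592) = 0.673455 ≈ 0.6735.
seq1–seq3: 10/27 sites differ → p ≈ 0.37037, d = −0.75 ln(1 − 0.493827) = 0.510658 ≈ 0.5107.
seq2–seq3: 13/27 sites differ → p ≈ 0.481481, d = −0.75 ln(1 − 0.641975) = 0.770364 ≈ 0.7704.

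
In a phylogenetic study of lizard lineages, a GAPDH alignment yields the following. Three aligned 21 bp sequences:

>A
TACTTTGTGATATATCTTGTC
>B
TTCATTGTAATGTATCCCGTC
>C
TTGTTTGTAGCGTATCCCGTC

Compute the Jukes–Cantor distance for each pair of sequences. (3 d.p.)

d(A,B) = 0.360, d(A,C) = 0.532, d(B,C) = 0.220

A–B: 6/21 sites differ → p ≈ 0.285714, d = −0.75 ln(1 − 0.380952) = 0.359679 ≈ 0.360.
A–C: 8/21 sites differ → p ≈ 0.380952, d = −0.75 ln(1 − 0.507936) = 0.531860 ≈ 0.532.
B–C: 4/21 sites differ → p ≈ 0.190476, d = −0.75 ln(1 − 0.253968) = 0.219740 ≈ 0.220.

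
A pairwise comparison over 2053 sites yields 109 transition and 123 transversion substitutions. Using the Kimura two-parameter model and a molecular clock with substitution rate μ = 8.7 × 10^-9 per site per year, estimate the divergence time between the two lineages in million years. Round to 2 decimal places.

P = 109/2053 ≈ 0.053093 and Q = 123/2053 ≈ 0.059912.
Under the Kimura two-parameter model, d = −½ ln(1 − 2P − Q) − ¼ ln(1 − 2Q).
1 − 2P − Q = 0.833902, giving −½ ln(0.833902) = 0.090820.
1 − 2Q = 0.880176, giving −¼ ln(0.880176) = 0.031908.
d = 0.090820 + 0.031908 = 0.122728.
Under a molecular clock d = 2μt, so t = d/(2μ) = 0.122728 / (2 × 8.7 × 10^-9) = 7.05 million years.

7.05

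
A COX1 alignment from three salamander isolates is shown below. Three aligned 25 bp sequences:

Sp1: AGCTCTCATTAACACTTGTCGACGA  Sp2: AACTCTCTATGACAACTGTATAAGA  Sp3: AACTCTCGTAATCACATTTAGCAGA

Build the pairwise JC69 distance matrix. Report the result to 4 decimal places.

d(Sp1,Sp2) = 0.4904, d(Sp1,Sp3) = 0.4904, d(Sp2,Sp3) = 0.5716

Sp1–Sp2: 9/25 sites differ → p = 0.36, d = −0.75 ln(1 − 0.48) = 0.490445 ≈ 0.4904.
Sp1–Sp3: 9/25 sites differ → p = 0.36, d = −0.75 ln(1 − 0.48) = 0.490445 ≈ 0.4904.
Sp2–Sp3: 10/25 sites differ → p = 0.4, d = −0.75 ln(1 − 0.533333) = 0.571605 ≈ 0.5716.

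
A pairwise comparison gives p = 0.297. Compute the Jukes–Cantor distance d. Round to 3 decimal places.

0.378

d = −(3/4) ln(1 − 4p/3) = −0.75 ln(1 − 0.396) = −0.75 ln(0.604)
  = −0.75 × (-0.504181) = 0.378136 substitutions/site.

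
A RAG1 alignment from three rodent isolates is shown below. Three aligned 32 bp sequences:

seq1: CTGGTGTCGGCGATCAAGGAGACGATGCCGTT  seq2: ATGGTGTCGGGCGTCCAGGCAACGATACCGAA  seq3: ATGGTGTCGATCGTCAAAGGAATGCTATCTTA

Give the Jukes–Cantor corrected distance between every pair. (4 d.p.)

seq1–seq2: 10/32 sites differ → p = 0.3125, d = −0.75 ln(1 − 0.416667) = 0.404248 ≈ 0.4042.
seq1–seq3: 14/32 sites differ → p = 0.4375, d = −0.75 ln(1 − 0.583333) = 0.656601 ≈ 0.6566.
seq2–seq3: 10/32 sites differ → p = 0.3125, d = −0.75 ln(1 − 0.416667) = 0.404248 ≈ 0.4042.

d(seq1,seq2) = 0.4042, d(seq1,seq3) = 0.6566, d(seq2,seq3) = 0.4042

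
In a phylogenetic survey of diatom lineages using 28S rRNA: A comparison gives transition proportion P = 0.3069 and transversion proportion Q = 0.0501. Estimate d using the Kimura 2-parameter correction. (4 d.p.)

Under the Kimura two-parameter model, d = −½ ln(1 − 2P − Q) − ¼ ln(1 − 2Q).
1 − 2P − Q = 0.3361, giving −½ ln(0.3361) = 0.545173.
1 − 2Q = 0.8998, giving −¼ ln(0.8998) = 0.026396.
d = 0.545173 + 0.026396 = 0.571569.

0.5716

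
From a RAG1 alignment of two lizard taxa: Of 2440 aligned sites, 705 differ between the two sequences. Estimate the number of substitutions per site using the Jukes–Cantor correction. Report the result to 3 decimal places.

0.365

p = 705/2440 ≈ 0.288934.
d = −(3/4) ln(1 − 4p/3) = −0.75 ln(1 − 0.385245) = −0.75 ln(0.614755)
  = −0.75 × (-0.486531) = 0.364898 substitutions/site.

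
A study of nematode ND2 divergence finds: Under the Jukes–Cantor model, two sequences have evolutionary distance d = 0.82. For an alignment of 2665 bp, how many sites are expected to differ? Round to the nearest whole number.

Invert JC69: p = (3/4)(1 − e^(−4d/3)) = 0.75 × (1 − e^(-1.093333)) = 0.75 × (1 − 0.335098) = 0.498677.
Expected differing sites = pL ≈ 0.498677 × 2665 = 1328.974205 ≈ 1329.

1329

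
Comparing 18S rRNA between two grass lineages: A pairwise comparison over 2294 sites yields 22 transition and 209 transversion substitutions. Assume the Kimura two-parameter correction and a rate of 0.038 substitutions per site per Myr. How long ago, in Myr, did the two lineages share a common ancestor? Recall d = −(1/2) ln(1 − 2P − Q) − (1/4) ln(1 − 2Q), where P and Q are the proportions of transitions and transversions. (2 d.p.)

P = 22/2294 ≈ 0.00959 and Q = 209/2294 ≈ 0.091107.
Under the Kimura two-parameter model, d = −½ ln(1 − 2P − Q) − ¼ ln(1 − 2Q).
1 − 2P − Q = 0.889713, giving −½ ln(0.889713) = 0.058428.
1 − 2Q = 0.817786, giving −¼ ln(0.817786) = 0.050289.
d = 0.058428 + 0.050289 = 0.108717.
Under a molecular clock d = 2μt, so t = d/(2μ) = 0.108717 / (2 × 0.038) = 1.43 Myr.

1.43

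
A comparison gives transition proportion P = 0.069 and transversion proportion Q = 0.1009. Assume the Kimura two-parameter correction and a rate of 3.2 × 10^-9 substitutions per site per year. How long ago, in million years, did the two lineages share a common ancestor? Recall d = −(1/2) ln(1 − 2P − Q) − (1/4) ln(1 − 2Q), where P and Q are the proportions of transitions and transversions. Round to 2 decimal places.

Under the Kimura two-parameter model, d = −½ ln(1 − 2P − Q) − ¼ ln(1 − 2Q).
1 − 2P − Q = 0.7611, giving −½ ln(0.7611) = 0.136495.
1 − 2Q = 0.7982, giving −¼ ln(0.7982) = 0.056349.
d = 0.136495 + 0.056349 = 0.192844.
Under a molecular clock d = 2μt, so t = d/(2μ) = 0.192844 / (2 × 3.2 × 10^-9) = 30.13 million years.

30.13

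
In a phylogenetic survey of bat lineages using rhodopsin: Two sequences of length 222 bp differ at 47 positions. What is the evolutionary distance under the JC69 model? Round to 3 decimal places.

0.249

p = 47/222 ≈ 0.211712.
d = −(3/4) ln(1 − 4p/3) = −0.75 ln(1 − 0.282283) = −0.75 ln(0.717717)
  = −0.75 × (-0.331680) = 0.248760 substitutions/site.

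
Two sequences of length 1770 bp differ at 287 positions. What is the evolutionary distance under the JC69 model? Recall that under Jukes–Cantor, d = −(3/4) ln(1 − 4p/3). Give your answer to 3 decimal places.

p = 287/1770 ≈ 0.162147.
d = −(3/4) ln(1 − 4p/3) = −0.75 ln(1 − 0.216196) = −0.75 ln(0.783804)
  = −0.75 × (-0.243596) = 0.182697 substitutions/site.

0.183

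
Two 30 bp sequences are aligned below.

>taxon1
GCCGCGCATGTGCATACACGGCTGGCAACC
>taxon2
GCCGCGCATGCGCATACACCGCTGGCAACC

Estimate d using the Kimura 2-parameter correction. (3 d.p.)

Of 30 sites, 1 differences are transitions and 1 are transversions, so P = 1/30 ≈ 0.033333 and Q = 1/30 ≈ 0.033333.
Under the Kimura two-parameter model, d = −½ ln(1 − 2P − Q) − ¼ ln(1 − 2Q).
1 − 2P − Q = 0.900001, giving −½ ln(0.900001) = 0.052680.
1 − 2Q = 0.933334, giving −¼ ln(0.933334) = 0.017248.
d = 0.052680 + 0.017248 = 0.069928.

0.070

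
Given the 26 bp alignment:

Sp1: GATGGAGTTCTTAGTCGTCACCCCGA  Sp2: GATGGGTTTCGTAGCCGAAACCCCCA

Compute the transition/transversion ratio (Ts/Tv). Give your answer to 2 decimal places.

0.40

Transitions are A↔G and C↔T; transversions are all other mismatches.
Transitions: 2. Transversions: 5.
R = 2/5 = 0.40.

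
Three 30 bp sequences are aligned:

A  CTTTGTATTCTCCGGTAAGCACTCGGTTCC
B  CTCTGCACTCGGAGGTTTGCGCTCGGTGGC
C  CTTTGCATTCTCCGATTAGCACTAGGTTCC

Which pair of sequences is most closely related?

A–B: 11/30 differ, p = 0.367, d = 0.503.
A–C: 4/30 differ, p = 0.133, d = 0.147.
B–C: 11/30 differ, p = 0.367, d = 0.503.
The smallest distance is between A and C.

A and C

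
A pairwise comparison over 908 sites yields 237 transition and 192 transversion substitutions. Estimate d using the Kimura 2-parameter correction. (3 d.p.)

P = 237/908 ≈ 0.261013 and Q = 192/908 ≈ 0.211454.
Under the Kimura two-parameter model, d = −½ ln(1 − 2P − Q) − ¼ ln(1 − 2Q).
1 − 2P − Q = 0.26652, giving −½ ln(0.26652) = 0.661153.
1 − 2Q = 0.577092, giving −¼ ln(0.577092) = 0.137438.
d = 0.661153 + 0.137438 = 0.798591.

0.799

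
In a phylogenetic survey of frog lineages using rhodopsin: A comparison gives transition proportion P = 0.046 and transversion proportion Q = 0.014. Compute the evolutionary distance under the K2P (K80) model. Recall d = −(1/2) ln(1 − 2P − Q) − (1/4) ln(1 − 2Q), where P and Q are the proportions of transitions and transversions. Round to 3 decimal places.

Under the Kimura two-parameter model, d = −½ ln(1 − 2P − Q) − ¼ ln(1 − 2Q).
1 − 2P − Q = 0.894, giving −½ ln(0.894) = 0.056025.
1 − 2Q = 0.972, giving −¼ ln(0.972) = 0.007100.
d = 0.056025 + 0.007100 = 0.063125.

0.063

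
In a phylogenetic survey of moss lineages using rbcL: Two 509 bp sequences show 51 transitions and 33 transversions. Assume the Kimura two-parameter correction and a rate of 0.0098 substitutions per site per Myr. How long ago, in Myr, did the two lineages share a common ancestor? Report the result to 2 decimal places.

P = 51/509 ≈ 0.100196 and Q = 33/509 ≈ 0.064833.
Under the Kimura two-parameter model, d = −½ ln(1 − 2P − Q) − ¼ ln(1 − 2Q).
1 − 2P − Q = 0.734775, giving −½ ln(0.734775) = 0.154095.
1 − 2Q = 0.870334, giving −¼ ln(0.870334) = 0.034720.
d = 0.154095 + 0.034720 = 0.188815.
Under a molecular clock d = 2μt, so t = d/(2μ) = 0.188815 / (2 × 0.0098) = 9.63 Myr.

9.63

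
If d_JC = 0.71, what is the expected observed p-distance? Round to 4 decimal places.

0.4590

p = (3/4)(1 − e^(−4d/3)) = 0.75 × (1 − e^(-0.946667)) = 0.75 × (1 − 0.388032) = 0.458976.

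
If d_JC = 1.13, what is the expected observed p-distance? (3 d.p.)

p = (3/4)(1 − e^(−4d/3)) = 0.75 × (1 − e^(-1.506667)) = 0.75 × (1 − 0.221647) = 0.583765.

0.584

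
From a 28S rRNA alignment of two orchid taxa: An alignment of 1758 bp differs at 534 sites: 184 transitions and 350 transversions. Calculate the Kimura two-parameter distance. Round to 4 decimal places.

P = 184/1758 ≈ 0.104664 and Q = 350/1758 ≈ 0.19909.
Under the Kimura two-parameter model, d = −½ ln(1 − 2P − Q) − ¼ ln(1 − 2Q).
1 − 2P − Q = 0.591582, giving −½ ln(0.591582) = 0.262477.
1 − 2Q = 0.60182, giving −¼ ln(0.60182) = 0.126949.
d = 0.262477 + 0.126949 = 0.389426.

0.3894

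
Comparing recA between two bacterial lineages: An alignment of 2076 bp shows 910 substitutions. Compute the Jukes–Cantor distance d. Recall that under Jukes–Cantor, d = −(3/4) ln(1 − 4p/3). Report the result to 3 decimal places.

p = 910/2076 ≈ 0.438343.
d = −(3/4) ln(1 − 4p/3) = −0.75 ln(1 − 0.584457) = −0.75 ln(0.415543)
  = −0.75 × (-0.878169) = 0.658627 substitutions/site.

0.659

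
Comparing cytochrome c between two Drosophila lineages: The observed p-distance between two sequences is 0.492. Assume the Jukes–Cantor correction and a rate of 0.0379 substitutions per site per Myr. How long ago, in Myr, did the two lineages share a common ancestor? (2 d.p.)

10.56

d = −(3/4) ln(1 − 4p/3) = −0.75 ln(1 − 0.656) = −0.75 ln(0.344)
  = −0.75 × (-1.067114) = 0.800336 substitutions/site.
Under a molecular clock d = 2μt, so t = d/(2μ) = 0.800336 / (2 × 0.0379) = 10.56 Myr.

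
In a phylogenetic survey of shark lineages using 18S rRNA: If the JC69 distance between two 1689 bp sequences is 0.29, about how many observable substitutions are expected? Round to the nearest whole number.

Invert JC69: p = (3/4)(1 − e^(−4d/3)) = 0.75 × (1 − e^(-0.386667)) = 0.75 × (1 − 0.679317) = 0.240512.
Expected differing sites = pL ≈ 0.240512 × 1689 = 406.224768 ≈ 406.

406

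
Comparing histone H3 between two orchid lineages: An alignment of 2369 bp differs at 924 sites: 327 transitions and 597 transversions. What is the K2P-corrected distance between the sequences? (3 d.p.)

0.551

P = 327/2369 ≈ 0.138033 and Q = 597/2369 ≈ 0.252005.
Under the Kimura two-parameter model, d = −½ ln(1 − 2P − Q) − ¼ ln(1 − 2Q).
1 − 2P − Q = 0.471929, giving −½ ln(0.471929) = 0.375463.
1 − 2Q = 0.49599, giving −¼ ln(0.49599) = 0.175300.
d = 0.375463 + 0.175300 = 0.550763.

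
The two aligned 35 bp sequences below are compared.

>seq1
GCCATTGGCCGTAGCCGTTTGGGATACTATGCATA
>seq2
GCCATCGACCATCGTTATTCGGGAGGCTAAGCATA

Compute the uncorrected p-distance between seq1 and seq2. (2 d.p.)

The sequences differ at 11 of 35 positions.
p = 11/35 = 0.314285… ≈ 0.31 (to 2 d.p.).

0.31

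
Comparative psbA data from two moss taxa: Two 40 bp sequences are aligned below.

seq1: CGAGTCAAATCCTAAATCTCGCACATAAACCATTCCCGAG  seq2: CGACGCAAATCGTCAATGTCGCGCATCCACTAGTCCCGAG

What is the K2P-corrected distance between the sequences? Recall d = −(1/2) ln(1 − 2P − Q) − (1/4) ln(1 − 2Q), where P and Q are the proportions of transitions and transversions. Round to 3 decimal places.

0.306

Of 40 sites, 2 differences are transitions and 8 are transversions, so P = 2/40 = 0.05 and Q = 8/40 = 0.2.
Under the Kimura two-parameter model, d = −½ ln(1 − 2P − Q) − ¼ ln(1 − 2Q).
1 − 2P − Q = 0.7, giving −½ ln(0.7) = 0.178337.
1 − 2Q = 0.6, giving −¼ ln(0.6) = 0.127706.
d = 0.178337 + 0.127706 = 0.306043.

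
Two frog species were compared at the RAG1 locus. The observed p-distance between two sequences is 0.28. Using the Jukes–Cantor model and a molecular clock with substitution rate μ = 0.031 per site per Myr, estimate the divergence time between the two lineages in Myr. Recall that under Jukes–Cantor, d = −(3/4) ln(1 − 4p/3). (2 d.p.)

d = −(3/4) ln(1 − 4p/3) = −0.75 ln(1 − 0.373333) = −0.75 ln(0.626667)
  = −0.75 × (-0.467340) = 0.350505 substitutions/site.
Under a molecular clock d = 2μt, so t = d/(2μ) = 0.350505 / (2 × 0.031) = 5.65 Myr.

5.65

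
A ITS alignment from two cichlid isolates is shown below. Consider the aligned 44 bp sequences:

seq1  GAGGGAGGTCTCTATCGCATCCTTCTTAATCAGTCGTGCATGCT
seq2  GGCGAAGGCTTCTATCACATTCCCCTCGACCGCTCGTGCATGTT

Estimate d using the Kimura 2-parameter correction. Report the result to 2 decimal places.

Of 44 sites, 13 differences are transitions and 2 are transversions, so P = 13/44 ≈ 0.295455 and Q = 2/44 ≈ 0.045455.
Under the Kimura two-parameter model, d = −½ ln(1 − 2P − Q) − ¼ ln(1 − 2Q).
1 − 2P − Q = 0.363635, giving −½ ln(0.363635) = 0.505802.
1 − 2Q = 0.90909, giving −¼ ln(0.90909) = 0.023828.
d = 0.505802 + 0.023828 = 0.529630.

0.53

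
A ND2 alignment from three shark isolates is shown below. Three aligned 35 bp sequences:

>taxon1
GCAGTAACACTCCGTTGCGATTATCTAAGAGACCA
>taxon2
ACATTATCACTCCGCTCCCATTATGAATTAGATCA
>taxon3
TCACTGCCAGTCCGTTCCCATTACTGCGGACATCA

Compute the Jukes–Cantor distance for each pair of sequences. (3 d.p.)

taxon1–taxon2: 11/35 sites differ → p ≈ 0.314286, d = −0.75 ln(1 − 0.419048) = 0.407315 ≈ 0.407.
taxon1–taxon3: 14/35 sites differ → p = 0.4, d = −0.75 ln(1 − 0.533333) = 0.571605 ≈ 0.572.
taxon2–taxon3: 13/35 sites differ → p ≈ 0.371429, d = −0.75 ln(1 − 0.495239) = 0.512753 ≈ 0.513.

d(taxon1,taxon2) = 0.407, d(taxon1,taxon3) = 0.572, d(taxon2,taxon3) = 0.513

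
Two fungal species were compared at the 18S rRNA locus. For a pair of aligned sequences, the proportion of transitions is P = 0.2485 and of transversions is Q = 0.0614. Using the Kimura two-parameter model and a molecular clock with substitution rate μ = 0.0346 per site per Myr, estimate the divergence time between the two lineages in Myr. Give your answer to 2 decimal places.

6.38

Under the Kimura two-parameter model, d = −½ ln(1 − 2P − Q) − ¼ ln(1 − 2Q).
1 − 2P − Q = 0.4416, giving −½ ln(0.4416) = 0.408675.
1 − 2Q = 0.8772, giving −¼ ln(0.8772) = 0.032755.
d = 0.408675 + 0.032755 = 0.441430.
Under a molecular clock d = 2μt, so t = d/(2μ) = 0.441430 / (2 × 0.0346) = 6.38 Myr.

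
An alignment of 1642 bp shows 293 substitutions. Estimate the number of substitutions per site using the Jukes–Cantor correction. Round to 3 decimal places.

p = 293/1642 ≈ 0.178441.
d = −(3/4) ln(1 − 4p/3) = −0.75 ln(1 − 0.237921) = −0.75 ln(0.762079)
  = −0.75 × (-0.271705) = 0.203779 substitutions/site.

0.204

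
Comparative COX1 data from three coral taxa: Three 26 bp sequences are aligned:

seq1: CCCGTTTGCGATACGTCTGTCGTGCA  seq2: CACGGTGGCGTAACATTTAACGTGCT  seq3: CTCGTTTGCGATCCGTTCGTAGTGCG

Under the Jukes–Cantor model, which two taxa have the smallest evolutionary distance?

seq1 and seq3

seq1–seq2: 10/26 differ, p = 0.385, d = 0.539.
seq1–seq3: 6/26 differ, p = 0.231, d = 0.276.
seq2–seq3: 12/26 differ, p = 0.462, d = 0.717.
The smallest distance is between seq1 and seq3.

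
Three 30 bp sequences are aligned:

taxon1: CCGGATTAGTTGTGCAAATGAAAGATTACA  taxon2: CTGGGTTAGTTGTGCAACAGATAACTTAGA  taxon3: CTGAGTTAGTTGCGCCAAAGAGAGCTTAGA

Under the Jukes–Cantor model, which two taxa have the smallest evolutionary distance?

taxon1–taxon2: 8/30 differ, p = 0.267, d = 0.330.
taxon1–taxon3: 9/30 differ, p = 0.300, d = 0.383.
taxon2–taxon3: 6/30 differ, p = 0.200, d = 0.233.
The smallest distance is between taxon2 and taxon3.

taxon2 and taxon3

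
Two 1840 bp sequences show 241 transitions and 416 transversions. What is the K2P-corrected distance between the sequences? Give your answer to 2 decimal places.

P = 241/1840 ≈ 0.130978 and Q = 416/1840 ≈ 0.226087.
Under the Kimura two-parameter model, d = −½ ln(1 − 2P − Q) − ¼ ln(1 − 2Q).
1 − 2P − Q = 0.511957, giving −½ ln(0.511957) = 0.334757.
1 − 2Q = 0.547826, giving −¼ ln(0.547826) = 0.150449.
d = 0.334757 + 0.150449 = 0.485206.

0.49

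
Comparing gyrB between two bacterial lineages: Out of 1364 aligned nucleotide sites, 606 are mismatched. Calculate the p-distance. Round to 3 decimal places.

0.444

p = 606/1364 = 0.444281… ≈ 0.444 (to 3 d.p.).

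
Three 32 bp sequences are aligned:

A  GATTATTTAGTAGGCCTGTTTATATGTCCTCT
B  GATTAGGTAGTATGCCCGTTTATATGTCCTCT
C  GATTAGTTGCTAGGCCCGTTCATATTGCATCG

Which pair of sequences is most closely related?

A–B: 4/32 differ, p = 0.125, d = 0.137.
A–C: 9/32 differ, p = 0.281, d = 0.353.
B–C: 9/32 differ, p = 0.281, d = 0.353.
The smallest distance is between A and B.

A and B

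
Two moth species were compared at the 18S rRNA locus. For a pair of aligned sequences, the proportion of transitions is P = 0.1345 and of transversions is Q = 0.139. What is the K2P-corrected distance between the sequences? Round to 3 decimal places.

0.344

Under the Kimura two-parameter model, d = −½ ln(1 − 2P − Q) − ¼ ln(1 − 2Q).
1 − 2P − Q = 0.592, giving −½ ln(0.592) = 0.262124.
1 − 2Q = 0.722, giving −¼ ln(0.722) = 0.081433.
d = 0.262124 + 0.081433 = 0.343557.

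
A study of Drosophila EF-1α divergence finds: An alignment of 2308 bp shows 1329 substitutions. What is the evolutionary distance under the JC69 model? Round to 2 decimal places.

1.10

p = 1329/2308 ≈ 0.575823.
d = −(3/4) ln(1 − 4p/3) = −0.75 ln(1 − 0.767764) = −0.75 ln(0.232236)
  = −0.75 × (-1.460001) = 1.095001 substitutions/site.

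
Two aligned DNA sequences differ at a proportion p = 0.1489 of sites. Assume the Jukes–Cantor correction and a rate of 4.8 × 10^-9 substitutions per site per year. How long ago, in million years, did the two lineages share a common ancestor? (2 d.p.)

d = −(3/4) ln(1 − 4p/3) = −0.75 ln(1 − 0.198533) = −0.75 ln(0.801467)
  = −0.75 × (-0.221311) = 0.165983 substitutions/site.
Under a molecular clock d = 2μt, so t = d/(2μ) = 0.165983 / (2 × 4.8 × 10^-9) = 17.29 million years.

17.29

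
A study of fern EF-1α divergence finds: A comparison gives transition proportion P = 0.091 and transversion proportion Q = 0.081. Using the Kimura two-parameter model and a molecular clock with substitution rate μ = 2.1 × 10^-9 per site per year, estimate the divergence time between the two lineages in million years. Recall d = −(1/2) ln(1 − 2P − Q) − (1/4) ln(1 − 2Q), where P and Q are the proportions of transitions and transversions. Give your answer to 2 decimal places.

46.85

Under the Kimura two-parameter model, d = −½ ln(1 − 2P − Q) − ¼ ln(1 − 2Q).
1 − 2P − Q = 0.737, giving −½ ln(0.737) = 0.152584.
1 − 2Q = 0.838, giving −¼ ln(0.838) = 0.044184.
d = 0.152584 + 0.044184 = 0.196768.
Under a molecular clock d = 2μt, so t = d/(2μ) = 0.196768 / (2 × 2.1 × 10^-9) = 46.85 million years.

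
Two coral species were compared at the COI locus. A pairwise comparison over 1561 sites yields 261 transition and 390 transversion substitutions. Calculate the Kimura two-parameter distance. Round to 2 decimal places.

0.61

P = 261/1561 ≈ 0.167201 and Q = 390/1561 ≈ 0.24984.
Under the Kimura two-parameter model, d = −½ ln(1 − 2P − Q) − ¼ ln(1 − 2Q).
1 − 2P − Q = 0.415758, giving −½ ln(0.415758) = 0.438826.
1 − 2Q = 0.50032, giving −¼ ln(0.50032) = 0.173127.
d = 0.438826 + 0.173127 = 0.611953.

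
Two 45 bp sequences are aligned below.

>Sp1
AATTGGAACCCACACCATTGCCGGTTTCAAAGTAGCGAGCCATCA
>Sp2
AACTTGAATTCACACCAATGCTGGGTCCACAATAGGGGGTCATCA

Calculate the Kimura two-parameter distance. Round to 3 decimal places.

Of 45 sites, 8 differences are transitions and 5 are transversions, so P = 8/45 ≈ 0.177778 and Q = 5/45 ≈ 0.111111.
Under the Kimura two-parameter model, d = −½ ln(1 − 2P − Q) − ¼ ln(1 − 2Q).
1 − 2P − Q = 0.533333, giving −½ ln(0.533333) = 0.314305.
1 − 2Q = 0.777778, giving −¼ ln(0.777778) = 0.062829.
d = 0.314305 + 0.062829 = 0.377134.

0.377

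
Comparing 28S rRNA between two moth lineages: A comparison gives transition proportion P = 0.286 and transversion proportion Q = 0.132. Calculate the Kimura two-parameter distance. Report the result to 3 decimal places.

0.685

Under the Kimura two-parameter model, d = −½ ln(1 − 2P − Q) − ¼ ln(1 − 2Q).
1 − 2P − Q = 0.296, giving −½ ln(0.296) = 0.608698.
1 − 2Q = 0.736, giving −¼ ln(0.736) = 0.076631.
d = 0.608698 + 0.076631 = 0.685329.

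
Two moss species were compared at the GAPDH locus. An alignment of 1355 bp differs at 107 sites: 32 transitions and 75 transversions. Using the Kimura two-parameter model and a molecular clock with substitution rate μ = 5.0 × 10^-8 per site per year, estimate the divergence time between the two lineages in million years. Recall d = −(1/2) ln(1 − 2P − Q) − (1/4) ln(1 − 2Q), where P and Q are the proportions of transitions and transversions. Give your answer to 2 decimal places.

0.83

P = 32/1355 ≈ 0.023616 and Q = 75/1355 ≈ 0.055351.
Under the Kimura two-parameter model, d = −½ ln(1 − 2P − Q) − ¼ ln(1 − 2Q).
1 − 2P − Q = 0.897417, giving −½ ln(0.897417) = 0.054117.
1 − 2Q = 0.889298, giving −¼ ln(0.889298) = 0.029331.
d = 0.054117 + 0.029331 = 0.083448.
Under a molecular clock d = 2μt, so t = d/(2μ) = 0.083448 / (2 × 5.0 × 10^-8) = 0.83 million years.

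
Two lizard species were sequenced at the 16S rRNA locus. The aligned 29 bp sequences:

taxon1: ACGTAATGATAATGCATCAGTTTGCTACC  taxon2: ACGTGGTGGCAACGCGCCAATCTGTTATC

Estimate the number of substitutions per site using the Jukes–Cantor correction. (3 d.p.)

The sequences differ at 11 of 29 sites, so p = 11/29 ≈ 0.37931.
d = −(3/4) ln(1 − 4p/3) = −0.75 ln(1 − 0.505747) = −0.75 ln(0.494253)
  = −0.75 × (-0.704708) = 0.528531 substitutions/site.

0.529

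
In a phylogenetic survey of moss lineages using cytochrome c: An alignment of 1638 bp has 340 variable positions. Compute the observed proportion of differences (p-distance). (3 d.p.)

p = 340/1638 = 0.207570… ≈ 0.208 (to 3 d.p.).

0.208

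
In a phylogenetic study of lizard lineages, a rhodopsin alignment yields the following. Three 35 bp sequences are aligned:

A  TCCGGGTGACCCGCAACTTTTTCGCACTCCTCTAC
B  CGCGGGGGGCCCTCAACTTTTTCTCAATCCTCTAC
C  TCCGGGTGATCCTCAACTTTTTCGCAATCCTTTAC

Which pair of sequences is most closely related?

A and C

A–B: 7/35 differ, p = 0.200, d = 0.233.
A–C: 4/35 differ, p = 0.114, d = 0.124.
B–C: 7/35 differ, p = 0.200, d = 0.233.
The smallest distance is between A and C.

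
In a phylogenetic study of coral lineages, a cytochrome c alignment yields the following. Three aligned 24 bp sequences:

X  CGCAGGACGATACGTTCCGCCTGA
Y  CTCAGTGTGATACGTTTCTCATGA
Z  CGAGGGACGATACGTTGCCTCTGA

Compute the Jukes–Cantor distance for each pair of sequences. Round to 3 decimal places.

X–Y: 7/24 sites differ → p ≈ 0.291667, d = −0.75 ln(1 − 0.388889) = 0.369358 ≈ 0.369.
X–Z: 5/24 sites differ → p ≈ 0.208333, d = −0.75 ln(1 − 0.277777) = 0.244066 ≈ 0.244.
Y–Z: 10/24 sites differ → p ≈ 0.416667, d = −0.75 ln(1 − 0.555556) = 0.608198 ≈ 0.608.

d(X,Y) = 0.369, d(X,Z) = 0.244, d(Y,Z) = 0.608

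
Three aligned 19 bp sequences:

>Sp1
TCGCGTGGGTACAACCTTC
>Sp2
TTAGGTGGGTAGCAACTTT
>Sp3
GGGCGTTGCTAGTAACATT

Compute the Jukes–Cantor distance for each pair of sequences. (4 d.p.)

d(Sp1,Sp2) = 0.5068, d(Sp1,Sp3) = 0.7489, d(Sp2,Sp3) = 0.6181

Sp1–Sp2: 7/19 sites differ → p ≈ 0.368421, d = −0.75 ln(1 − 0.491228) = 0.506816 ≈ 0.5068.
Sp1–Sp3: 9/19 sites differ → p ≈ 0.473684, d = −0.75 ln(1 − 0.631579) = 0.748897 ≈ 0.7489.
Sp2–Sp3: 8/19 sites differ → p ≈ 0.421053, d = −0.75 ln(1 − 0.561404) = 0.618132 ≈ 0.6181.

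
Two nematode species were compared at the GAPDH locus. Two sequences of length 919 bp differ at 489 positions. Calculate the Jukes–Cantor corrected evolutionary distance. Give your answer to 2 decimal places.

0.93

p = 489/919 ≈ 0.5321.
d = −(3/4) ln(1 − 4p/3) = −0.75 ln(1 − 0.709467) = −0.75 ln(0.290533)
  = −0.75 × (-1.236038) = 0.927029 substitutions/site.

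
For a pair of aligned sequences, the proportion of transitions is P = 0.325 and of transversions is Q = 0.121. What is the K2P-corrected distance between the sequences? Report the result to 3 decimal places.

Under the Kimura two-parameter model, d = −½ ln(1 − 2P − Q) − ¼ ln(1 − 2Q).
1 − 2P − Q = 0.229, giving −½ ln(0.229) = 0.737017.
1 − 2Q = 0.758, giving −¼ ln(0.758) = 0.069268.
d = 0.737017 + 0.069268 = 0.806285.

0.806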